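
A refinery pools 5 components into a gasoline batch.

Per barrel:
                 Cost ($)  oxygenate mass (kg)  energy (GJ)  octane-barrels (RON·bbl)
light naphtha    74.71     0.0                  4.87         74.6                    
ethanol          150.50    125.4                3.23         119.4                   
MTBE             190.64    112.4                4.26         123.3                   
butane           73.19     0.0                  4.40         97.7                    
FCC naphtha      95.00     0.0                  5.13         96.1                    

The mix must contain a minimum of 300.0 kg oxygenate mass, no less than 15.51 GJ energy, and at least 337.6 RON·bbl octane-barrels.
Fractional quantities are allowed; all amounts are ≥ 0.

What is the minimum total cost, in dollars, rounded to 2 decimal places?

Let x1 = barrels of light naphtha, x2 = barrels of ethanol, x3 = barrels of MTBE, x4 = barrels of butane, x5 = barrels of FCC naphtha.
Minimise 74.71x1 + 150.5x2 + 190.64x3 + 73.19x4 + 95x5 s.t.:
  125.4x2 + 112.4x3 ≥ 300   (oxygenate mass)
  4.87x1 + 3.23x2 + 4.26x3 + 4.4x4 + 5.13x5 ≥ 15.51   (energy)
  74.6x1 + 119.4x2 + 123.3x3 + 97.7x4 + 96.1x5 ≥ 337.6   (octane-barrels)
  x1, x2, x3, x4, x5 ≥ 0.
At the optimum only light naphtha, ethanol are positive (MTBE, butane, FCC naphtha = 0). Binding constraints: oxygenate mass and energy.
So light naphtha = 1.5981 barrels, ethanol = 2.3923 barrels.
Hence cost = 74.71·1.5981 + 150.5·2.3923 = $479.4352.

$479.44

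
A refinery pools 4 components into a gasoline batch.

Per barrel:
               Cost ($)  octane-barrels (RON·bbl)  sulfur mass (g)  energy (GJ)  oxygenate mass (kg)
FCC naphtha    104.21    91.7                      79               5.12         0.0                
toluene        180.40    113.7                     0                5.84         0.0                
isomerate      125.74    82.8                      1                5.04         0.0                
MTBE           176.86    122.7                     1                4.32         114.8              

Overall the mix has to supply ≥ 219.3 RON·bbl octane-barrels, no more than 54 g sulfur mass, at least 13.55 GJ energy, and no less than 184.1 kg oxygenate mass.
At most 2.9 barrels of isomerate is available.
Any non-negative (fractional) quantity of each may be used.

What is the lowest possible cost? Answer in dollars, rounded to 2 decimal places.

$433.43

Set it up as a linear program. Let x1 = barrels of FCC naphtha, x2 = barrels of toluene, x3 = barrels of isomerate, x4 = barrels of MTBE.
Minimise 104.21x1 + 180.4x2 + 125.74x3 + 176.86x4 with:
  91.7x1 + 113.7x2 + 82.8x3 + 122.7x4 ≥ 219.3   (octane-barrels)
  79x1 + 1x3 + 1x4 ≤ 54   (sulfur mass)
  5.12x1 + 5.84x2 + 5.04x3 + 4.32x4 ≥ 13.55   (energy)
  114.8x4 ≥ 184.1   (oxygenate mass)
  x3 ≤ 2.9
  x1, x2, x3, x4 ≥ 0.
The minimum-cost mix takes nothing from toluene — only FCC naphtha, isomerate, MTBE. The sulfur mass, energy, oxygenate mass requirements are met with equality.
Solving gives x1 = 0.65504, x3 = 0.64849, x4 = 1.6037.
Cost = 104.21·0.65504 + 125.74·0.64849 + 176.86·1.6037 = 433.4332.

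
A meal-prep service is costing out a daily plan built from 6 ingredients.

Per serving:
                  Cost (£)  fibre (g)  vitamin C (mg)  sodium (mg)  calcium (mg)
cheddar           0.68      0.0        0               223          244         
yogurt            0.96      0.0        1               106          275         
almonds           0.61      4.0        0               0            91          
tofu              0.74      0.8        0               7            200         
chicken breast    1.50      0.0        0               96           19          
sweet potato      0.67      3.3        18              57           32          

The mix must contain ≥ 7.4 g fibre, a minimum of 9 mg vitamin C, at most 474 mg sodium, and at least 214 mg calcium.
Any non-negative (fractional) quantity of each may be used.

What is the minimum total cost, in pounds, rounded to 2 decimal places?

£1.40

This is a linear program. Let x1 = servings of cheddar, x2 = servings of yogurt, x3 = servings of almonds, x4 = servings of tofu, x5 = servings of chicken breast, x6 = servings of sweet potato.
min 0.68x1 + 0.96x2 + 0.61x3 + 0.74x4 + 1.5x5 + 0.67x6 with:
  4x3 + 0.8x4 + 3.3x6 ≥ 7.4   (fibre)
  1x2 + 18x6 ≥ 9   (vitamin C)
  223x1 + 106x2 + 7x4 + 96x5 + 57x6 ≤ 474   (sodium)
  244x1 + 275x2 + 91x3 + 200x4 + 19x5 + 32x6 ≥ 214   (calcium)
  x1, x2, x3, x4, x5, x6 ≥ 0.
At the optimum only cheddar, almonds, sweet potato are positive (yogurt, tofu, chicken breast = 0). The fibre, vitamin C, calcium requirements are met with equality.
Solving gives x1 = 0.2754, x3 = 1.438, x6 = 0.5.
Hence cost = 0.68·0.2754 + 0.61·1.438 + 0.67·0.5 = £1.3995.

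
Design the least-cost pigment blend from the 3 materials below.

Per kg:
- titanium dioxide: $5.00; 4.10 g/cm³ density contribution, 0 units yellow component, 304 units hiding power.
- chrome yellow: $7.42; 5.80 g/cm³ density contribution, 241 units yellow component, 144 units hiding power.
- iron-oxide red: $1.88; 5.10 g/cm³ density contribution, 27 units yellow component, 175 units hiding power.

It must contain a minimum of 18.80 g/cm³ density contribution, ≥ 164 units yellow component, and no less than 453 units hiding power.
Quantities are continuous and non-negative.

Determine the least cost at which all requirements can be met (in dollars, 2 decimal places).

Set it up as a linear program. Let x1 = kg of titanium dioxide, x2 = kg of chrome yellow, x3 = kg of iron-oxide red.
min 5x1 + 7.42x2 + 1.88x3 with:
  4.1x1 + 5.8x2 + 5.1x3 ≥ 18.8   (density contribution)
  241x2 + 27x3 ≥ 164   (yellow component)
  304x1 + 144x2 + 175x3 ≥ 453   (hiding power)
  x1, x2, x3 ≥ 0.
The optimal basis is {chrome yellow, iron-oxide red}; titanium dioxide drops out. There the density contribution and yellow component constraints are tight.
Optimal quantities: chrome yellow = 0.3066 kg, iron-oxide red = 3.338 kg.
Total cost: 7.42·0.3066 + 1.88·3.338 = 8.5504.

$8.55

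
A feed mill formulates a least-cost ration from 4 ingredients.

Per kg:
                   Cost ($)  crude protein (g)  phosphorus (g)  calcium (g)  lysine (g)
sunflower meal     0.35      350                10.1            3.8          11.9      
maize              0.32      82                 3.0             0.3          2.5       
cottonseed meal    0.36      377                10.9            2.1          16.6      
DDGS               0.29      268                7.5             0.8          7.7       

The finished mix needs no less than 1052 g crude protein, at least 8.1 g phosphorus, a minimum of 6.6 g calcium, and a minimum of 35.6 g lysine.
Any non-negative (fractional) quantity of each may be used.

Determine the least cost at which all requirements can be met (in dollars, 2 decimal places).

$1.01

Let x1 = kg of sunflower meal, x2 = kg of maize, x3 = kg of cottonseed meal, x4 = kg of DDGS.
min 0.35x1 + 0.32x2 + 0.36x3 + 0.29x4 subject to:
  350x1 + 82x2 + 377x3 + 268x4 ≥ 1052   (crude protein)
  10.1x1 + 3x2 + 10.9x3 + 7.5x4 ≥ 8.1   (phosphorus)
  3.8x1 + 0.3x2 + 2.1x3 + 0.8x4 ≥ 6.6   (calcium)
  11.9x1 + 2.5x2 + 16.6x3 + 7.7x4 ≥ 35.6   (lysine)
  x1, x2, x3, x4 ≥ 0.
The cheapest feasible vertex uses only sunflower meal, cottonseed meal; maize, DDGS are not used. The crude protein and calcium requirements are met with equality.
That vertex is x1 = 0.3999, x3 = 2.419.
Hence cost = 0.35·0.3999 + 0.36·2.419 = $1.0108.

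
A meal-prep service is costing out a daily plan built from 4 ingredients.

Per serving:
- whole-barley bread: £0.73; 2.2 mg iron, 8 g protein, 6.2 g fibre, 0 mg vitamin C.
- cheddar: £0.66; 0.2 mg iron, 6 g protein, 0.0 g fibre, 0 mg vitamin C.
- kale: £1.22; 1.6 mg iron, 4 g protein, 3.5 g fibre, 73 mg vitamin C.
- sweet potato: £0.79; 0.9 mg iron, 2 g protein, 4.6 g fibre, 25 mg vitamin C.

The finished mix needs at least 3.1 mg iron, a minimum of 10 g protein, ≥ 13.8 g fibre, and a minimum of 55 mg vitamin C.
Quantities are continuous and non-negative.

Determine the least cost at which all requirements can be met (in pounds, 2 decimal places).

This is a linear program. Let x1 = servings of whole-barley bread, x2 = servings of cheddar, x3 = servings of kale, x4 = servings of sweet potato.
Minimise 0.73x1 + 0.66x2 + 1.22x3 + 0.79x4 subject to:
  2.2x1 + 0.2x2 + 1.6x3 + 0.9x4 ≥ 3.1   (iron)
  8x1 + 6x2 + 4x3 + 2x4 ≥ 10   (protein)
  6.2x1 + 3.5x3 + 4.6x4 ≥ 13.8   (fibre)
  73x3 + 25x4 ≥ 55   (vitamin C)
  x1, x2, x3, x4 ≥ 0.
At the optimum only whole-barley bread, kale, sweet potato are positive (cheddar = 0). Binding constraints: protein, fibre, vitamin C.
Optimal quantities: whole-barley bread = 0.7178 servings, kale = 0.07759 servings, sweet potato = 1.973 servings.
Total cost: 0.73·0.7178 + 1.22·0.07759 + 0.79·1.973 = 2.1773.

£2.18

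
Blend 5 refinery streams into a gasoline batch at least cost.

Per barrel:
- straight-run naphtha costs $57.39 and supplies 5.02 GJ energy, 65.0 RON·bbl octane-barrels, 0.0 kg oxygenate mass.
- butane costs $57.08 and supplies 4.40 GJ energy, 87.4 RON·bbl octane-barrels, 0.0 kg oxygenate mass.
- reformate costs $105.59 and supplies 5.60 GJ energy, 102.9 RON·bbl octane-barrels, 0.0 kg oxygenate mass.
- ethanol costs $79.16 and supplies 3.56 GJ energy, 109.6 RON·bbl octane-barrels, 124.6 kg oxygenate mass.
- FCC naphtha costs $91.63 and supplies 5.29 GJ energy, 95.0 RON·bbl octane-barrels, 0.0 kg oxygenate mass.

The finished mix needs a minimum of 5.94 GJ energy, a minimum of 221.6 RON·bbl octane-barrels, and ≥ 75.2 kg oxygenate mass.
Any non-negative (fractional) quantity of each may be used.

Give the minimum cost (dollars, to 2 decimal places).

$149.30

Let x1 = barrels of straight-run naphtha, x2 = barrels of butane, x3 = barrels of reformate, x4 = barrels of ethanol, x5 = barrels of FCC naphtha.
Minimize 57.39x1 + 57.08x2 + 105.59x3 + 79.16x4 + 91.63x5 s.t.:
  5.02x1 + 4.4x2 + 5.6x3 + 3.56x4 + 5.29x5 ≥ 5.94   (energy)
  65x1 + 87.4x2 + 102.9x3 + 109.6x4 + 95x5 ≥ 221.6   (octane-barrels)
  124.6x4 ≥ 75.2   (oxygenate mass)
  x1, x2, x3, x4, x5 ≥ 0.
The optimal basis is {butane, ethanol}; straight-run naphtha, reformate, FCC naphtha drop out. There the octane-barrels and oxygenate mass constraints are tight.
So butane = 1.7786 barrels, ethanol = 0.60353 barrels.
Total cost: 57.08·1.7786 + 79.16·0.60353 = 149.2979.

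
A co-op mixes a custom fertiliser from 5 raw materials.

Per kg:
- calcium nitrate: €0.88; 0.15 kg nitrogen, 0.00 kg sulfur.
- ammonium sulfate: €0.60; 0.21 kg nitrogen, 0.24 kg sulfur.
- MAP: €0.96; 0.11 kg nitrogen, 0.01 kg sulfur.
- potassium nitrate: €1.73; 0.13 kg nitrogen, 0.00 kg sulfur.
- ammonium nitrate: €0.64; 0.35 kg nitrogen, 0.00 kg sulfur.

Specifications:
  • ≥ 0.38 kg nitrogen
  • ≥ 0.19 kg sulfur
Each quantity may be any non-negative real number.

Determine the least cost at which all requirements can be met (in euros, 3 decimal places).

€0.866

Treat it as an LP. Let x1 = kg of calcium nitrate, x2 = kg of ammonium sulfate, x3 = kg of MAP, x4 = kg of potassium nitrate, x5 = kg of ammonium nitrate.
Minimize 0.88x1 + 0.6x2 + 0.96x3 + 1.73x4 + 0.64x5 s.t.:
  0.15x1 + 0.21x2 + 0.11x3 + 0.13x4 + 0.35x5 ≥ 0.38   (nitrogen)
  0.24x2 + 0.01x3 ≥ 0.19   (sulfur)
  x1, x2, x3, x4, x5 ≥ 0.
The cheapest feasible vertex uses only ammonium sulfate, ammonium nitrate; calcium nitrate, MAP, potassium nitrate are not used. There the nitrogen and sulfur constraints are tight.
Optimal quantities: ammonium sulfate = 0.7917 kg, ammonium nitrate = 0.6107 kg.
Cost = 0.6·0.7917 + 0.64·0.6107 = 0.86587.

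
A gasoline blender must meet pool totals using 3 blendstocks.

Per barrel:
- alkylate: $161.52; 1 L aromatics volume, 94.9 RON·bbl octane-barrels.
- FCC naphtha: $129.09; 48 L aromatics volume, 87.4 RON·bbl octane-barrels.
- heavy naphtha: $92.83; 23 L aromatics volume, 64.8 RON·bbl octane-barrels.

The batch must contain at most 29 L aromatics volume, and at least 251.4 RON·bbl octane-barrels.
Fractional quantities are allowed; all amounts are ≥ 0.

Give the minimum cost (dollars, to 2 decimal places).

$407.27

Let x1 = barrels of alkylate, x2 = barrels of FCC naphtha, x3 = barrels of heavy naphtha.
Minimise 161.52x1 + 129.09x2 + 92.83x3 with:
  1x1 + 48x2 + 23x3 ≤ 29   (aromatics volume)
  94.9x1 + 87.4x2 + 64.8x3 ≥ 251.4   (octane-barrels)
  x1, x2, x3 ≥ 0.
The minimum-cost mix takes nothing from FCC naphtha — only alkylate, heavy naphtha. The aromatics volume and octane-barrels requirements are met with equality.
So alkylate = 1.8429 barrels, heavy naphtha = 1.1807 barrels.
Cost = 161.52·1.8429 + 92.83·1.1807 = 407.2696.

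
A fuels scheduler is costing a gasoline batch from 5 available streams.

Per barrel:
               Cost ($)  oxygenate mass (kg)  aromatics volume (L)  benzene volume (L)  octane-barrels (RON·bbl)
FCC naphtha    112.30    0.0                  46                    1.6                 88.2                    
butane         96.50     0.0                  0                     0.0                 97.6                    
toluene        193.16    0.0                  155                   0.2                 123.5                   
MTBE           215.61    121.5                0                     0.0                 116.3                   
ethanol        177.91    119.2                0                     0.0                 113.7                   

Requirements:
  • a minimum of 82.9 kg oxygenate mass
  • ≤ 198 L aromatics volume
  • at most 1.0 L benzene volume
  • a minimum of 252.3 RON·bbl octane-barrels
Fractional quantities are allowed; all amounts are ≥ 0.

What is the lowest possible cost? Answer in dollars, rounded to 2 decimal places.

$295.00

Let x1 = barrels of FCC naphtha, x2 = barrels of butane, x3 = barrels of toluene, x4 = barrels of MTBE, x5 = barrels of ethanol.
Minimize 112.3x1 + 96.5x2 + 193.16x3 + 215.61x4 + 177.91x5 s.t.:
  121.5x4 + 119.2x5 ≥ 82.9   (oxygenate mass)
  46x1 + 155x3 ≤ 198   (aromatics volume)
  1.6x1 + 0.2x3 ≤ 1   (benzene volume)
  88.2x1 + 97.6x2 + 123.5x3 + 116.3x4 + 113.7x5 ≥ 252.3   (octane-barrels)
  x1, x2, x3, x4, x5 ≥ 0.
The optimal basis is {butane, ethanol}; FCC naphtha, toluene, MTBE drop out. The oxygenate mass and octane-barrels requirements are met with equality.
Optimal quantities: butane = 1.7748 barrels, ethanol = 0.69547 barrels.
Objective = 96.5·1.7748 + 177.91·0.69547 = 294.9993.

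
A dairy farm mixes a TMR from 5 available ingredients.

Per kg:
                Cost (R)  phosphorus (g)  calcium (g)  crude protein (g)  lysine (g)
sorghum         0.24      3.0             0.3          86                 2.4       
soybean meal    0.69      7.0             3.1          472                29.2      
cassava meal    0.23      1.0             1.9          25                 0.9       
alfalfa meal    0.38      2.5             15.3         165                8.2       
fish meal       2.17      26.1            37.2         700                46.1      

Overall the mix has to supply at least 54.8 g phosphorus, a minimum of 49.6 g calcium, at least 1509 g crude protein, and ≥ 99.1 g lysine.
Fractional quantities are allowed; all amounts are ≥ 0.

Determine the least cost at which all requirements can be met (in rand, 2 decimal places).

Let x1 = kg of sorghum, x2 = kg of soybean meal, x3 = kg of cassava meal, x4 = kg of alfalfa meal, x5 = kg of fish meal.
Minimise 0.24x1 + 0.69x2 + 0.23x3 + 0.38x4 + 2.17x5 with:
  3x1 + 7x2 + 1x3 + 2.5x4 + 26.1x5 ≥ 54.8   (phosphorus)
  0.3x1 + 3.1x2 + 1.9x3 + 15.3x4 + 37.2x5 ≥ 49.6   (calcium)
  86x1 + 472x2 + 25x3 + 165x4 + 700x5 ≥ 1509   (crude protein)
  2.4x1 + 29.2x2 + 0.9x3 + 8.2x4 + 46.1x5 ≥ 99.1   (lysine)
  x1, x2, x3, x4, x5 ≥ 0.
At the optimum only sorghum, soybean meal, fish meal are positive (cassava meal, alfalfa meal = 0). Binding constraints: phosphorus, crude protein, lysine.
That vertex is x1 = 0.005606, x2 = 0.138, x5 = 2.062.
Total cost: 0.24·0.005606 + 0.69·0.138 + 2.17·2.062 = 4.5711.

R4.57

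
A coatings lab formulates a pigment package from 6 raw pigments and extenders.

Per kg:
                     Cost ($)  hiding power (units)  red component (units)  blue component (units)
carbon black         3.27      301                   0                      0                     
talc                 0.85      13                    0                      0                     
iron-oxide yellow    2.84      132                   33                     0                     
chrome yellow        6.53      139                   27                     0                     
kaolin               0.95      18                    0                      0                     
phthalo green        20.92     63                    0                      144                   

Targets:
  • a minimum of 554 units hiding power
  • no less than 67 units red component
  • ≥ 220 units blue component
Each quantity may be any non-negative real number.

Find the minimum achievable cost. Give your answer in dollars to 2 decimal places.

Let x1 = kg of carbon black, x2 = kg of talc, x3 = kg of iron-oxide yellow, x4 = kg of chrome yellow, x5 = kg of kaolin, x6 = kg of phthalo green.
Minimize 3.27x1 + 0.85x2 + 2.84x3 + 6.53x4 + 0.95x5 + 20.92x6 s.t.:
  301x1 + 13x2 + 132x3 + 139x4 + 18x5 + 63x6 ≥ 554   (hiding power)
  33x3 + 27x4 ≥ 67   (red component)
  144x6 ≥ 220   (blue component)
  x1, x2, x3, x4, x5, x6 ≥ 0.
The minimum-cost mix takes nothing from talc, chrome yellow, kaolin — only carbon black, iron-oxide yellow, phthalo green. Binding constraints: hiding power, red component, blue component.
That vertex is x1 = 0.6304, x3 = 2.03, x6 = 1.528.
Objective = 3.27·0.6304 + 2.84·2.03 + 20.92·1.528 = 39.7924.

$39.79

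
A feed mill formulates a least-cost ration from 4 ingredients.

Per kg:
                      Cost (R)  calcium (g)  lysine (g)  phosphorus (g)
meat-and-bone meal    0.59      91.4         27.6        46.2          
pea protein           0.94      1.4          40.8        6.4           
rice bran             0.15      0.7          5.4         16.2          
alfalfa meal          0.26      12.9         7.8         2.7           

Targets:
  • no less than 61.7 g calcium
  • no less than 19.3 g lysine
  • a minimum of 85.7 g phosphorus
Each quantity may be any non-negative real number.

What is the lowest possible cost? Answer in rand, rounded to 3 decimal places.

Treat it as an LP. Let x1 = kg of meat-and-bone meal, x2 = kg of pea protein, x3 = kg of rice bran, x4 = kg of alfalfa meal.
Minimise 0.59x1 + 0.94x2 + 0.15x3 + 0.26x4 s.t.:
  91.4x1 + 1.4x2 + 0.7x3 + 12.9x4 ≥ 61.7   (calcium)
  27.6x1 + 40.8x2 + 5.4x3 + 7.8x4 ≥ 19.3   (lysine)
  46.2x1 + 6.4x2 + 16.2x3 + 2.7x4 ≥ 85.7   (phosphorus)
  x1, x2, x3, x4 ≥ 0.
At the optimum only meat-and-bone meal, rice bran are positive (pea protein, alfalfa meal = 0). Binding constraints: calcium and phosphorus.
Optimal quantities: meat-and-bone meal = 0.6487 kg, rice bran = 3.44 kg.
Cost = 0.59·0.6487 + 0.15·3.44 = 0.89873.

R0.899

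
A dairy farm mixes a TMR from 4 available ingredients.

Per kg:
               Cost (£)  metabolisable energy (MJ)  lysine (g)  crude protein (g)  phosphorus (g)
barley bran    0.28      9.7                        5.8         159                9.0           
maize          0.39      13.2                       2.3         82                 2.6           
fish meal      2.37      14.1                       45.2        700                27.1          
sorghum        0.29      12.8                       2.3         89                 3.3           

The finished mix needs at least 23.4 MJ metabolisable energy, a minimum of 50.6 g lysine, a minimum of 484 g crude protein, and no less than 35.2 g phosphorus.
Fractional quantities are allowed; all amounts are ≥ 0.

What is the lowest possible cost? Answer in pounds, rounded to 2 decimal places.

£2.44

This is a linear program. Let x1 = kg of barley bran, x2 = kg of maize, x3 = kg of fish meal, x4 = kg of sorghum.
Minimise 0.28x1 + 0.39x2 + 2.37x3 + 0.29x4 s.t.:
  9.7x1 + 13.2x2 + 14.1x3 + 12.8x4 ≥ 23.4   (metabolisable energy)
  5.8x1 + 2.3x2 + 45.2x3 + 2.3x4 ≥ 50.6   (lysine)
  159x1 + 82x2 + 700x3 + 89x4 ≥ 484   (crude protein)
  9x1 + 2.6x2 + 27.1x3 + 3.3x4 ≥ 35.2   (phosphorus)
  x1, x2, x3, x4 ≥ 0.
The minimum-cost mix takes nothing from maize, fish meal, sorghum — only barley bran. There the lysine constraint is tight.
Solving gives x1 = 8.724.
Objective = 0.28·8.724 = 2.4427.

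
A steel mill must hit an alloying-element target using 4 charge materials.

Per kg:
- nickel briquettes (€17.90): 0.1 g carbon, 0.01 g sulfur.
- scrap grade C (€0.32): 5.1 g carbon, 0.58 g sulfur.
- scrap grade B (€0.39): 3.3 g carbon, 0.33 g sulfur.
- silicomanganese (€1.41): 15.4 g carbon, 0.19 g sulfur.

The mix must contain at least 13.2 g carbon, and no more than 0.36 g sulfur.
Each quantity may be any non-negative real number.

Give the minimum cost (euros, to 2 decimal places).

Set it up as a linear program. Let x1 = kg of nickel briquettes, x2 = kg of scrap grade C, x3 = kg of scrap grade B, x4 = kg of silicomanganese.
Minimize 17.9x1 + 0.32x2 + 0.39x3 + 1.41x4 s.t.:
  0.1x1 + 5.1x2 + 3.3x3 + 15.4x4 ≥ 13.2   (carbon)
  0.01x1 + 0.58x2 + 0.33x3 + 0.19x4 ≤ 0.36   (sulfur)
  x1, x2, x3, x4 ≥ 0.
The minimum-cost mix takes nothing from nickel briquettes, scrap grade B — only scrap grade C, silicomanganese. There the carbon and sulfur constraints are tight.
That vertex is x2 = 0.3813, x4 = 0.7309.
Hence cost = 0.32·0.3813 + 1.41·0.7309 = €1.1526.

€1.15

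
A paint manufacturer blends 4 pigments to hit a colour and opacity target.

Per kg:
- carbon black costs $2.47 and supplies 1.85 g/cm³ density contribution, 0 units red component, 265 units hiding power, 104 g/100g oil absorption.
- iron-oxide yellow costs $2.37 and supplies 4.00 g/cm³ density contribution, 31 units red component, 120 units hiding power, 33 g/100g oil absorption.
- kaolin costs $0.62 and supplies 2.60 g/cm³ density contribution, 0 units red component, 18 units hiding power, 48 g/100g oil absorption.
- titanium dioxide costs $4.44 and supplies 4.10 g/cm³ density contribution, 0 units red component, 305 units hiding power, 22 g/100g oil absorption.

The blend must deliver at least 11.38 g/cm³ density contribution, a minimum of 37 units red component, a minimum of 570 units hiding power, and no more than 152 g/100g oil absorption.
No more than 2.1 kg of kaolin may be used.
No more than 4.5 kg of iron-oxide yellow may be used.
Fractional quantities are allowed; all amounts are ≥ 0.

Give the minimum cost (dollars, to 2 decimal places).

Let x1 = kg of carbon black, x2 = kg of iron-oxide yellow, x3 = kg of kaolin, x4 = kg of titanium dioxide.
Minimize 2.47x1 + 2.37x2 + 0.62x3 + 4.44x4 s.t.:
  1.85x1 + 4x2 + 2.6x3 + 4.1x4 ≥ 11.38   (density contribution)
  31x2 ≥ 37   (red component)
  265x1 + 120x2 + 18x3 + 305x4 ≥ 570   (hiding power)
  104x1 + 33x2 + 48x3 + 22x4 ≤ 152   (oil absorption)
  x3 ≤ 2.1
  x2 ≤ 4.5
  x1, x2, x3, x4 ≥ 0.
All 4 inputs are positive at the optimum. The density contribution, red component, hiding power, oil absorption requirements are met with equality.
That vertex is x1 = 0.544, x2 = 1.194, x3 = 0.7635, x4 = 0.8816.
Objective = 2.47·0.544 + 2.37·1.194 + 0.62·0.7635 + 4.44·0.8816 = 8.5611.

$8.56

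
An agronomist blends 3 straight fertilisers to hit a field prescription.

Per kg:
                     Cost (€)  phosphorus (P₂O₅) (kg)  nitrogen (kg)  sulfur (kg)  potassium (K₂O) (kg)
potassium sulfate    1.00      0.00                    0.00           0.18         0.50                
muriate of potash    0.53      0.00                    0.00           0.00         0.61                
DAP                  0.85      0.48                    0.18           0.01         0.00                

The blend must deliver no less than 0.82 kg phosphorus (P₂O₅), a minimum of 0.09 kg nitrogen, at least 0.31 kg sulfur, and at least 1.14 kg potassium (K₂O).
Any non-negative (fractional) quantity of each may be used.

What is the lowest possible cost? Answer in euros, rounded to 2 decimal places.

€3.36

Let x1 = kg of potassium sulfate, x2 = kg of muriate of potash, x3 = kg of DAP.
Minimize 1x1 + 0.53x2 + 0.85x3 s.t.:
  0.48x3 ≥ 0.82   (phosphorus (P₂O₅))
  0.18x3 ≥ 0.09   (nitrogen)
  0.18x1 + 0.01x3 ≥ 0.31   (sulfur)
  0.5x1 + 0.61x2 ≥ 1.14   (potassium (K₂O))
  x1, x2, x3 ≥ 0.
All 3 inputs are positive at the optimum. The phosphorus (P₂O₅), sulfur, potassium (K₂O) requirements are met with equality.
Optimal quantities: potassium sulfate = 1.627 kg, muriate of potash = 0.535 kg, DAP = 1.708 kg.
Objective = 1·1.627 + 0.53·0.535 + 0.85·1.708 = 3.3624.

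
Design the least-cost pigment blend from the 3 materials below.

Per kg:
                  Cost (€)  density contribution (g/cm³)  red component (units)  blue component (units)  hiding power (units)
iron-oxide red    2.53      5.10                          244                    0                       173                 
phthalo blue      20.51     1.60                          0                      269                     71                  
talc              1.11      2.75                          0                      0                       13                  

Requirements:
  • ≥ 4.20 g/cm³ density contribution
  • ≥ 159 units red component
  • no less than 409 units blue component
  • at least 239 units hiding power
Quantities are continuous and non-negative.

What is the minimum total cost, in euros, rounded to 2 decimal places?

€33.10

Set it up as a linear program. Let x1 = kg of iron-oxide red, x2 = kg of phthalo blue, x3 = kg of talc.
Minimize 2.53x1 + 20.51x2 + 1.11x3 subject to:
  5.1x1 + 1.6x2 + 2.75x3 ≥ 4.2   (density contribution)
  244x1 ≥ 159   (red component)
  269x2 ≥ 409   (blue component)
  173x1 + 71x2 + 13x3 ≥ 239   (hiding power)
  x1, x2, x3 ≥ 0.
The minimum-cost mix takes nothing from talc — only iron-oxide red, phthalo blue. The blue component and hiding power requirements are met with equality.
Solving gives x1 = 0.7575, x2 = 1.5204.
Hence cost = 2.53·0.7575 + 20.51·1.5204 = €33.0999.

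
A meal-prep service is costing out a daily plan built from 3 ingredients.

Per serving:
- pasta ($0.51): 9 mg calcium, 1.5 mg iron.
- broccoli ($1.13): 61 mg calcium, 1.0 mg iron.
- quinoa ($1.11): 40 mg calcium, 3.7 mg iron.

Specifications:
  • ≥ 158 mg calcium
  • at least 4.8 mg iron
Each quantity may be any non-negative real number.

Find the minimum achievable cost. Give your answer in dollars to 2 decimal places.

Set it up as a linear program. Let x1 = servings of pasta, x2 = servings of broccoli, x3 = servings of quinoa.
min 0.51x1 + 1.13x2 + 1.11x3 s.t.:
  9x1 + 61x2 + 40x3 ≥ 158   (calcium)
  1.5x1 + 1x2 + 3.7x3 ≥ 4.8   (iron)
  x1, x2, x3 ≥ 0.
The optimal basis is {broccoli, quinoa}; pasta drops out. There the calcium and iron constraints are tight.
Solving gives x2 = 2.114, x3 = 0.7259.
Objective = 1.13·2.114 + 1.11·0.7259 = 3.1946.

$3.19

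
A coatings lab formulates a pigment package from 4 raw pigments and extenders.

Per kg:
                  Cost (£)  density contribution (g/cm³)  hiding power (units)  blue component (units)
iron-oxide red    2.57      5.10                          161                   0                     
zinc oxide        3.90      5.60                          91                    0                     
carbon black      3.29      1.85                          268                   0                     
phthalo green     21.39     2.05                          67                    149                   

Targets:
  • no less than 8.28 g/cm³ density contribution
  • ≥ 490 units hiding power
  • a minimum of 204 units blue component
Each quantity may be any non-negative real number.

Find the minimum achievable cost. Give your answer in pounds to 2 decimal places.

£34.58

Let x1 = kg of iron-oxide red, x2 = kg of zinc oxide, x3 = kg of carbon black, x4 = kg of phthalo green.
Minimise 2.57x1 + 3.9x2 + 3.29x3 + 21.39x4 with:
  5.1x1 + 5.6x2 + 1.85x3 + 2.05x4 ≥ 8.28   (density contribution)
  161x1 + 91x2 + 268x3 + 67x4 ≥ 490   (hiding power)
  149x4 ≥ 204   (blue component)
  x1, x2, x3, x4 ≥ 0.
The cheapest feasible vertex uses only iron-oxide red, carbon black, phthalo green; zinc oxide is not used. The density contribution, hiding power, blue component requirements are met with equality.
That vertex is x1 = 0.683, x3 = 1.076, x4 = 1.369.
Hence cost = 2.57·0.683 + 3.29·1.076 + 21.39·1.369 = £34.5783.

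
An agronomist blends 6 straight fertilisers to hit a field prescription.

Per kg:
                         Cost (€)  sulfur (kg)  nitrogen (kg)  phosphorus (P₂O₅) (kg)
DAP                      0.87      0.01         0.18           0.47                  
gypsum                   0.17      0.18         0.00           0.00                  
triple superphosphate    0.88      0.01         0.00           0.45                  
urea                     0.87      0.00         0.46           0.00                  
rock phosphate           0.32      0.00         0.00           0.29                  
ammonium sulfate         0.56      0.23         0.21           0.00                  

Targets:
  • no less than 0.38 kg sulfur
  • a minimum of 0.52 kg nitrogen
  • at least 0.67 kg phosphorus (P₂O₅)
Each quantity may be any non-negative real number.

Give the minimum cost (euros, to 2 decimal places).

Let x1 = kg of DAP, x2 = kg of gypsum, x3 = kg of triple superphosphate, x4 = kg of urea, x5 = kg of rock phosphate, x6 = kg of ammonium sulfate.
min 0.87x1 + 0.17x2 + 0.88x3 + 0.87x4 + 0.32x5 + 0.56x6 with:
  0.01x1 + 0.18x2 + 0.01x3 + 0.23x6 ≥ 0.38   (sulfur)
  0.18x1 + 0.46x4 + 0.21x6 ≥ 0.52   (nitrogen)
  0.47x1 + 0.45x3 + 0.29x5 ≥ 0.67   (phosphorus (P₂O₅))
  x1, x2, x3, x4, x5, x6 ≥ 0.
At the optimum only urea, rock phosphate, ammonium sulfate are positive (DAP, gypsum, triple superphosphate = 0). The sulfur, nitrogen, phosphorus (P₂O₅) requirements are met with equality.
So urea = 0.3762 kg, rock phosphate = 2.31 kg, ammonium sulfate = 1.652 kg.
Hence cost = 0.87·0.3762 + 0.32·2.31 + 0.56·1.652 = €1.9916.

€1.99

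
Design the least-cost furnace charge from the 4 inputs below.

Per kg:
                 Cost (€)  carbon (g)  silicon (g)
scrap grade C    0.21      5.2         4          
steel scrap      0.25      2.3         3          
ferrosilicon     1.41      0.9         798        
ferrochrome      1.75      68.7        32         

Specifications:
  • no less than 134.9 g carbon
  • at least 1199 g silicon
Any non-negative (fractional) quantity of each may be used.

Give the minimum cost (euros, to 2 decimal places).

Set it up as a linear program. Let x1 = kg of scrap grade C, x2 = kg of steel scrap, x3 = kg of ferrosilicon, x4 = kg of ferrochrome.
Minimize 0.21x1 + 0.25x2 + 1.41x3 + 1.75x4 s.t.:
  5.2x1 + 2.3x2 + 0.9x3 + 68.7x4 ≥ 134.9   (carbon)
  4x1 + 3x2 + 798x3 + 32x4 ≥ 1199   (silicon)
  x1, x2, x3, x4 ≥ 0.
The optimal basis is {ferrosilicon, ferrochrome}; scrap grade C, steel scrap drop out. There the carbon and silicon constraints are tight.
So ferrosilicon = 1.425 kg, ferrochrome = 1.945 kg.
Total cost: 1.41·1.425 + 1.75·1.945 = 5.4130.

€5.41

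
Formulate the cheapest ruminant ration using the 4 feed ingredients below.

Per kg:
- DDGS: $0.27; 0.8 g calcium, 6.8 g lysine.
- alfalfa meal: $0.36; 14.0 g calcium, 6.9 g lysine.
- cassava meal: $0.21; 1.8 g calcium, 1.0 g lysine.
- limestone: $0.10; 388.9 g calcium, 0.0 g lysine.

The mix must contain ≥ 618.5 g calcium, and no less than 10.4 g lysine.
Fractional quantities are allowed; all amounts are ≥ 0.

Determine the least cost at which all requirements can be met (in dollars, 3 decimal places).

$0.572

Set it up as a linear program. Let x1 = kg of DDGS, x2 = kg of alfalfa meal, x3 = kg of cassava meal, x4 = kg of limestone.
Minimize 0.27x1 + 0.36x2 + 0.21x3 + 0.1x4 subject to:
  0.8x1 + 14x2 + 1.8x3 + 388.9x4 ≥ 618.5   (calcium)
  6.8x1 + 6.9x2 + 1x3 ≥ 10.4   (lysine)
  x1, x2, x3, x4 ≥ 0.
The minimum-cost mix takes nothing from alfalfa meal, cassava meal — only DDGS, limestone. There the calcium and lysine constraints are tight.
Solving gives x1 = 1.529, x4 = 1.587.
Hence cost = 0.27·1.529 + 0.1·1.587 = $0.57153.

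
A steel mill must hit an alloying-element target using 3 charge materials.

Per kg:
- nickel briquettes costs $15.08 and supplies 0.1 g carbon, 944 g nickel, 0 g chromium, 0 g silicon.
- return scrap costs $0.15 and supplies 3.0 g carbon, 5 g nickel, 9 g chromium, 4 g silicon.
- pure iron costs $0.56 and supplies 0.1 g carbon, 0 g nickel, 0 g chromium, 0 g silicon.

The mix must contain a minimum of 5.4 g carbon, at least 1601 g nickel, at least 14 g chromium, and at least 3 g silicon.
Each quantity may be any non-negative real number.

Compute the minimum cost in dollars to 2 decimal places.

Set it up as a linear program. Let x1 = kg of nickel briquettes, x2 = kg of return scrap, x3 = kg of pure iron.
min 15.08x1 + 0.15x2 + 0.56x3 with:
  0.1x1 + 3x2 + 0.1x3 ≥ 5.4   (carbon)
  944x1 + 5x2 ≥ 1601   (nickel)
  9x2 ≥ 14   (chromium)
  4x2 ≥ 3   (silicon)
  x1, x2, x3 ≥ 0.
At the optimum only nickel briquettes, return scrap are positive (pure iron = 0). Binding constraints: carbon and nickel.
Optimal quantities: nickel briquettes = 1.687 kg, return scrap = 1.744 kg.
Objective = 15.08·1.687 + 0.15·1.744 = 25.7016.

$25.70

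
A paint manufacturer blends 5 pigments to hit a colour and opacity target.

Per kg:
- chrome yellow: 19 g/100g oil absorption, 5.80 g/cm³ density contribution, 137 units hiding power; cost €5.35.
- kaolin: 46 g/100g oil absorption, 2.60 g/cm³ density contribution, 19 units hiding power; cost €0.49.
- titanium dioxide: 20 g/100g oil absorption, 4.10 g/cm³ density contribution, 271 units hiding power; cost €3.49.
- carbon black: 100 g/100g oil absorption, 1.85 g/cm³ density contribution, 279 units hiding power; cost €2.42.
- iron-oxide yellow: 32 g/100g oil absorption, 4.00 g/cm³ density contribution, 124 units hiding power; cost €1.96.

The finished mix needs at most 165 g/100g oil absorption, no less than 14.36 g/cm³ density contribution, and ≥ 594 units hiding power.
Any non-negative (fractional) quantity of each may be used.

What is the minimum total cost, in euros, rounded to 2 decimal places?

€8.09

Treat it as an LP. Let x1 = kg of chrome yellow, x2 = kg of kaolin, x3 = kg of titanium dioxide, x4 = kg of carbon black, x5 = kg of iron-oxide yellow.
Minimize 5.35x1 + 0.49x2 + 3.49x3 + 2.42x4 + 1.96x5 subject to:
  19x1 + 46x2 + 20x3 + 100x4 + 32x5 ≤ 165   (oil absorption)
  5.8x1 + 2.6x2 + 4.1x3 + 1.85x4 + 4x5 ≥ 14.36   (density contribution)
  137x1 + 19x2 + 271x3 + 279x4 + 124x5 ≥ 594   (hiding power)
  x1, x2, x3, x4, x5 ≥ 0.
The cheapest feasible vertex uses only kaolin, titanium dioxide, carbon black; chrome yellow, iron-oxide yellow are not used. Binding constraints: oil absorption, density contribution, hiding power.
Solving gives x2 = 2.467, x3 = 1.875, x4 = 0.1402.
Total cost: 0.49·2.467 + 3.49·1.875 + 2.42·0.1402 = 8.0919.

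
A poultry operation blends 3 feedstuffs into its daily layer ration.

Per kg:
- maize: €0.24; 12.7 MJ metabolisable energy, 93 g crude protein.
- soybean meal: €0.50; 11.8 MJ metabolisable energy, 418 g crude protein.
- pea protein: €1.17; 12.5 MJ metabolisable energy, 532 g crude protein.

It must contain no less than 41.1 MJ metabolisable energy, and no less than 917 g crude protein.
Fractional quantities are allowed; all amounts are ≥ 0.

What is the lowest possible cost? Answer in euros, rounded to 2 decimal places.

€1.29

Treat it as an LP. Let x1 = kg of maize, x2 = kg of soybean meal, x3 = kg of pea protein.
Minimize 0.24x1 + 0.5x2 + 1.17x3 with:
  12.7x1 + 11.8x2 + 12.5x3 ≥ 41.1   (metabolisable energy)
  93x1 + 418x2 + 532x3 ≥ 917   (crude protein)
  x1, x2, x3 ≥ 0.
The optimal basis is {maize, soybean meal}; pea protein drops out. There the metabolisable energy and crude protein constraints are tight.
So maize = 1.51 kg, soybean meal = 1.858 kg.
Objective = 0.24·1.51 + 0.5·1.858 = 1.2914.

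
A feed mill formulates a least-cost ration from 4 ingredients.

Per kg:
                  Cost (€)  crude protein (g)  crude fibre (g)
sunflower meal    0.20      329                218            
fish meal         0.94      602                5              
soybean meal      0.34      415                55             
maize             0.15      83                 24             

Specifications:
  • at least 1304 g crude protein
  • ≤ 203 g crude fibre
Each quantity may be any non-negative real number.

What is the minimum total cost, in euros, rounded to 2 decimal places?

€1.06

Let x1 = kg of sunflower meal, x2 = kg of fish meal, x3 = kg of soybean meal, x4 = kg of maize.
min 0.2x1 + 0.94x2 + 0.34x3 + 0.15x4 subject to:
  329x1 + 602x2 + 415x3 + 83x4 ≥ 1304   (crude protein)
  218x1 + 5x2 + 55x3 + 24x4 ≤ 203   (crude fibre)
  x1, x2, x3, x4 ≥ 0.
At the optimum only sunflower meal, soybean meal are positive (fish meal, maize = 0). There the crude protein and crude fibre constraints are tight.
So sunflower meal = 0.1731 kg, soybean meal = 3.005 kg.
Objective = 0.2·0.1731 + 0.34·3.005 = 1.0563.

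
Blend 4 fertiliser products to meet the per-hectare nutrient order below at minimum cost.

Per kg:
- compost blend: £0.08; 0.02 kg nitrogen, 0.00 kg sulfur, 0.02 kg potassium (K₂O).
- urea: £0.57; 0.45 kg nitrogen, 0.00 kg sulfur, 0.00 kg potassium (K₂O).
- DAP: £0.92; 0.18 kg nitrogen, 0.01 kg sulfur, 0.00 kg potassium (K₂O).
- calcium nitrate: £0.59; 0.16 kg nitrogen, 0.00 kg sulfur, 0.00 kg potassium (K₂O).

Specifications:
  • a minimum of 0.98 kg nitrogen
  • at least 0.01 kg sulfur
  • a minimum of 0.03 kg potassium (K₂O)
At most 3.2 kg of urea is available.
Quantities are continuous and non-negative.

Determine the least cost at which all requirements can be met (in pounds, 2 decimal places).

Treat it as an LP. Let x1 = kg of compost blend, x2 = kg of urea, x3 = kg of DAP, x4 = kg of calcium nitrate.
Minimise 0.08x1 + 0.57x2 + 0.92x3 + 0.59x4 s.t.:
  0.02x1 + 0.45x2 + 0.18x3 + 0.16x4 ≥ 0.98   (nitrogen)
  0.01x3 ≥ 0.01   (sulfur)
  0.02x1 ≥ 0.03   (potassium (K₂O))
  x2 ≤ 3.2
  x1, x2, x3, x4 ≥ 0.
The minimum-cost mix takes nothing from calcium nitrate — only compost blend, urea, DAP. The nitrogen, sulfur, potassium (K₂O) requirements are met with equality.
Optimal quantities: compost blend = 1.5 kg, urea = 1.711 kg, DAP = 1 kg.
Total cost: 0.08·1.5 + 0.57·1.711 + 0.92·1 = 2.0153.

£2.02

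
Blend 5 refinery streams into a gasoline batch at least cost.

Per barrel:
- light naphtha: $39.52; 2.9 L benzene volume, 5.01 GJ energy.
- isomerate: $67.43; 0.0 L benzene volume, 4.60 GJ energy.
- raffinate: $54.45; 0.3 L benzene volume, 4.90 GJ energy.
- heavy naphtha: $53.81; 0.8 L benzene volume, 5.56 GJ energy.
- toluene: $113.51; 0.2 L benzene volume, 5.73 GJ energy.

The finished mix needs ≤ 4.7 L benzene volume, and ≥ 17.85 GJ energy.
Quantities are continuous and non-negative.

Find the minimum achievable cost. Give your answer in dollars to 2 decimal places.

This is a linear program. Let x1 = barrels of light naphtha, x2 = barrels of isomerate, x3 = barrels of raffinate, x4 = barrels of heavy naphtha, x5 = barrels of toluene.
min 39.52x1 + 67.43x2 + 54.45x3 + 53.81x4 + 113.51x5 s.t.:
  2.9x1 + 0.3x3 + 0.8x4 + 0.2x5 ≤ 4.7   (benzene volume)
  5.01x1 + 4.6x2 + 4.9x3 + 5.56x4 + 5.73x5 ≥ 17.85   (energy)
  x1, x2, x3, x4, x5 ≥ 0.
At the optimum only light naphtha, heavy naphtha are positive (isomerate, raffinate, toluene = 0). The benzene volume and energy requirements are met with equality.
That vertex is x1 = 0.9782, x4 = 2.329.
Objective = 39.52·0.9782 + 53.81·2.329 = 163.9820.

$163.98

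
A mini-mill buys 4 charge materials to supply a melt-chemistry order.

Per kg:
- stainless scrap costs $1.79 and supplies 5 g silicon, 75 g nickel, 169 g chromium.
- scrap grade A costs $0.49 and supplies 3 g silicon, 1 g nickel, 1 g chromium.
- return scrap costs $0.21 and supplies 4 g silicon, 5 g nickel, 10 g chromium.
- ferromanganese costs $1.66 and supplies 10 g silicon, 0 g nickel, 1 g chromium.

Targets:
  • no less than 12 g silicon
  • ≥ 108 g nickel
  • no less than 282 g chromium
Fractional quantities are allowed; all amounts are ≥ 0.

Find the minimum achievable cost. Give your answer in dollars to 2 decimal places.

$3.09

Let x1 = kg of stainless scrap, x2 = kg of scrap grade A, x3 = kg of return scrap, x4 = kg of ferromanganese.
Minimise 1.79x1 + 0.49x2 + 0.21x3 + 1.66x4 with:
  5x1 + 3x2 + 4x3 + 10x4 ≥ 12   (silicon)
  75x1 + 1x2 + 5x3 ≥ 108   (nickel)
  169x1 + 1x2 + 10x3 + 1x4 ≥ 282   (chromium)
  x1, x2, x3, x4 ≥ 0.
The cheapest feasible vertex uses only stainless scrap, return scrap; scrap grade A, ferromanganese are not used. There the silicon and chromium constraints are tight.
Optimal quantities: stainless scrap = 1.61 kg, return scrap = 0.9872 kg.
Total cost: 1.79·1.61 + 0.21·0.9872 = 3.0892.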